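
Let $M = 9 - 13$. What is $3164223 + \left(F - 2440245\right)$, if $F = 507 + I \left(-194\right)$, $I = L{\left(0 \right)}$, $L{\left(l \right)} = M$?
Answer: $725261$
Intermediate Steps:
$M = -4$ ($M = 9 - 13 = -4$)
$L{\left(l \right)} = -4$
$I = -4$
$F = 1283$ ($F = 507 - -776 = 507 + 776 = 1283$)
$3164223 + \left(F - 2440245\right) = 3164223 + \left(1283 - 2440245\right) = 3164223 - 2438962 = 725261$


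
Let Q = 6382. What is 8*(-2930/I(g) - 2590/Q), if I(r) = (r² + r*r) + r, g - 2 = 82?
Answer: -55466900/11324859 ≈ -4.8978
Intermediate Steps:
g = 84 (g = 2 + 82 = 84)
I(r) = r + 2*r² (I(r) = (r² + r²) + r = 2*r² + r = r + 2*r²)
8*(-2930/I(g) - 2590/Q) = 8*(-2930*1/(84*(1 + 2*84)) - 2590/6382) = 8*(-2930*1/(84*(1 + 168)) - 2590*1/6382) = 8*(-2930/(84*169) - 1295/3191) = 8*(-2930/14196 - 1295/3191) = 8*(-2930*1/14196 - 1295/3191) = 8*(-1465/7098 - 1295/3191) = 8*(-13866725/22649718) = -55466900/11324859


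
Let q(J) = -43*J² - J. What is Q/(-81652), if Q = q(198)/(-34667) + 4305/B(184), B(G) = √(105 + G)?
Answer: -177902925/48120708028 ≈ -0.0036970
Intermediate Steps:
q(J) = -J - 43*J²
Q = 177902925/589339 (Q = -1*198*(1 + 43*198)/(-34667) + 4305/(√(105 + 184)) = -1*198*(1 + 8514)*(-1/34667) + 4305/(√289) = -1*198*8515*(-1/34667) + 4305/17 = -1685970*(-1/34667) + 4305*(1/17) = 1685970/34667 + 4305/17 = 177902925/589339 ≈ 301.87)
Q/(-81652) = (177902925/589339)/(-81652) = (177902925/589339)*(-1/81652) = -177902925/48120708028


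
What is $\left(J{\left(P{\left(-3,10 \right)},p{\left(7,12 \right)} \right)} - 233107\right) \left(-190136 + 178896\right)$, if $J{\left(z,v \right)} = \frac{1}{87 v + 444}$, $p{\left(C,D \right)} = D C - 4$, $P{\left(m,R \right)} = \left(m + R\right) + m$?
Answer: $\frac{4849847077870}{1851} \approx 2.6201 \cdot 10^{9}$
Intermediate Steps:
$P{\left(m,R \right)} = R + 2 m$ ($P{\left(m,R \right)} = \left(R + m\right) + m = R + 2 m$)
$p{\left(C,D \right)} = -4 + C D$ ($p{\left(C,D \right)} = C D - 4 = -4 + C D$)
$J{\left(z,v \right)} = \frac{1}{444 + 87 v}$
$\left(J{\left(P{\left(-3,10 \right)},p{\left(7,12 \right)} \right)} - 233107\right) \left(-190136 + 178896\right) = \left(\frac{1}{3 \left(148 + 29 \left(-4 + 7 \cdot 12\right)\right)} - 233107\right) \left(-190136 + 178896\right) = \left(\frac{1}{3 \left(148 + 29 \left(-4 + 84\right)\right)} - 233107\right) \left(-11240\right) = \left(\frac{1}{3 \left(148 + 29 \cdot 80\right)} - 233107\right) \left(-11240\right) = \left(\frac{1}{3 \left(148 + 2320\right)} - 233107\right) \left(-11240\right) = \left(\frac{1}{3 \cdot 2468} - 233107\right) \left(-11240\right) = \left(\frac{1}{3} \cdot \frac{1}{2468} - 233107\right) \left(-11240\right) = \left(\frac{1}{7404} - 233107\right) \left(-11240\right) = \left(- \frac{1725924227}{7404}\right) \left(-11240\right) = \frac{4849847077870}{1851}$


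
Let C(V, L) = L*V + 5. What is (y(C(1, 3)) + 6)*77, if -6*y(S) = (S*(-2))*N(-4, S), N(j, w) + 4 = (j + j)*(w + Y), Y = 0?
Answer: -40502/3 ≈ -13501.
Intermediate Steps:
N(j, w) = -4 + 2*j*w (N(j, w) = -4 + (j + j)*(w + 0) = -4 + (2*j)*w = -4 + 2*j*w)
C(V, L) = 5 + L*V
y(S) = S*(-4 - 8*S)/3 (y(S) = -S*(-2)*(-4 + 2*(-4)*S)/6 = -(-2*S)*(-4 - 8*S)/6 = -(-1)*S*(-4 - 8*S)/3 = S*(-4 - 8*S)/3)
(y(C(1, 3)) + 6)*77 = (-4*(5 + 3*1)*(1 + 2*(5 + 3*1))/3 + 6)*77 = (-4*(5 + 3)*(1 + 2*(5 + 3))/3 + 6)*77 = (-4/3*8*(1 + 2*8) + 6)*77 = (-4/3*8*(1 + 16) + 6)*77 = (-4/3*8*17 + 6)*77 = (-544/3 + 6)*77 = -526/3*77 = -40502/3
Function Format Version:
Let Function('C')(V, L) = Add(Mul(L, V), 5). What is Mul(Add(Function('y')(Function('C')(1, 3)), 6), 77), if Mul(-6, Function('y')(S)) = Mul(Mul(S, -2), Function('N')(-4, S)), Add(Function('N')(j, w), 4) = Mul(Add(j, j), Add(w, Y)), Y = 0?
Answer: Rational(-40502, 3) ≈ -13501.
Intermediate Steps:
Function('N')(j, w) = Add(-4, Mul(2, j, w)) (Function('N')(j, w) = Add(-4, Mul(Add(j, j), Add(w, 0))) = Add(-4, Mul(Mul(2, j), w)) = Add(-4, Mul(2, j, w)))
Function('C')(V, L) = Add(5, Mul(L, V))
Function('y')(S) = Mul(Rational(1, 3), S, Add(-4, Mul(-8, S))) (Function('y')(S) = Mul(Rational(-1, 6), Mul(Mul(S, -2), Add(-4, Mul(2, -4, S)))) = Mul(Rational(-1, 6), Mul(Mul(-2, S), Add(-4, Mul(-8, S)))) = Mul(Rational(-1, 6), Mul(-2, S, Add(-4, Mul(-8, S)))) = Mul(Rational(1, 3), S, Add(-4, Mul(-8, S))))
Mul(Add(Function('y')(Function('C')(1, 3)), 6), 77) = Mul(Add(Mul(Rational(-4, 3), Add(5, Mul(3, 1)), Add(1, Mul(2, Add(5, Mul(3, 1))))), 6), 77) = Mul(Add(Mul(Rational(-4, 3), Add(5, 3), Add(1, Mul(2, Add(5, 3)))), 6), 77) = Mul(Add(Mul(Rational(-4, 3), 8, Add(1, Mul(2, 8))), 6), 77) = Mul(Add(Mul(Rational(-4, 3), 8, Add(1, 16)), 6), 77) = Mul(Add(Mul(Rational(-4, 3), 8, 17), 6), 77) = Mul(Add(Rational(-544, 3), 6), 77) = Mul(Rational(-526, 3), 77) = Rational(-40502, 3)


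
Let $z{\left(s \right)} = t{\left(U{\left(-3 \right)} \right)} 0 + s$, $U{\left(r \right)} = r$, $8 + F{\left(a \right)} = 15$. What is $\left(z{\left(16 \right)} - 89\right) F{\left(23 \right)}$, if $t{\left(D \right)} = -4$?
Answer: $-511$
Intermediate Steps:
$F{\left(a \right)} = 7$ ($F{\left(a \right)} = -8 + 15 = 7$)
$z{\left(s \right)} = s$ ($z{\left(s \right)} = \left(-4\right) 0 + s = 0 + s = s$)
$\left(z{\left(16 \right)} - 89\right) F{\left(23 \right)} = \left(16 - 89\right) 7 = \left(-73\right) 7 = -511$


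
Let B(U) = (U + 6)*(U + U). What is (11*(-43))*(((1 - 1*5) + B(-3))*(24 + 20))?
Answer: 457864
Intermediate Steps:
B(U) = 2*U*(6 + U) (B(U) = (6 + U)*(2*U) = 2*U*(6 + U))
(11*(-43))*(((1 - 1*5) + B(-3))*(24 + 20)) = (11*(-43))*(((1 - 1*5) + 2*(-3)*(6 - 3))*(24 + 20)) = -473*((1 - 5) + 2*(-3)*3)*44 = -473*(-4 - 18)*44 = -(-10406)*44 = -473*(-968) = 457864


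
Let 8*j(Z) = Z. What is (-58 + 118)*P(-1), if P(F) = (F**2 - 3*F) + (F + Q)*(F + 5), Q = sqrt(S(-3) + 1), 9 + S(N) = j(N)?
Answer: 60*I*sqrt(134) ≈ 694.55*I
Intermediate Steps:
j(Z) = Z/8
S(N) = -9 + N/8
Q = I*sqrt(134)/4 (Q = sqrt((-9 + (1/8)*(-3)) + 1) = sqrt((-9 - 3/8) + 1) = sqrt(-75/8 + 1) = sqrt(-67/8) = I*sqrt(134)/4 ≈ 2.894*I)
P(F) = F**2 - 3*F + (5 + F)*(F + I*sqrt(134)/4) (P(F) = (F**2 - 3*F) + (F + I*sqrt(134)/4)*(F + 5) = (F**2 - 3*F) + (F + I*sqrt(134)/4)*(5 + F) = (F**2 - 3*F) + (5 + F)*(F + I*sqrt(134)/4) = F**2 - 3*F + (5 + F)*(F + I*sqrt(134)/4))
(-58 + 118)*P(-1) = (-58 + 118)*(2*(-1) + 2*(-1)**2 + 5*I*sqrt(134)/4 + (1/4)*I*(-1)*sqrt(134)) = 60*(-2 + 2*1 + 5*I*sqrt(134)/4 - I*sqrt(134)/4) = 60*(-2 + 2 + 5*I*sqrt(134)/4 - I*sqrt(134)/4) = 60*(I*sqrt(134)) = 60*I*sqrt(134)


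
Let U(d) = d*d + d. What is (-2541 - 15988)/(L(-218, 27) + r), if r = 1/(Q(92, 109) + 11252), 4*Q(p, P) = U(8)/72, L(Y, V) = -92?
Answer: 833971761/4140824 ≈ 201.40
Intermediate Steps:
U(d) = d + d² (U(d) = d² + d = d + d²)
Q(p, P) = ¼ (Q(p, P) = ((8*(1 + 8))/72)/4 = ((8*9)*(1/72))/4 = (72*(1/72))/4 = (¼)*1 = ¼)
r = 4/45009 (r = 1/(¼ + 11252) = 1/(45009/4) = 4/45009 ≈ 8.8871e-5)
(-2541 - 15988)/(L(-218, 27) + r) = (-2541 - 15988)/(-92 + 4/45009) = -18529/(-4140824/45009) = -18529*(-45009/4140824) = 833971761/4140824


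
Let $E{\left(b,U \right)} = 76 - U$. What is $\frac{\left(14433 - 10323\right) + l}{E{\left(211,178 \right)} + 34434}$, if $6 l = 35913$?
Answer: $\frac{20191}{68664} \approx 0.29405$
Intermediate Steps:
$l = \frac{11971}{2}$ ($l = \frac{1}{6} \cdot 35913 = \frac{11971}{2} \approx 5985.5$)
$\frac{\left(14433 - 10323\right) + l}{E{\left(211,178 \right)} + 34434} = \frac{\left(14433 - 10323\right) + \frac{11971}{2}}{\left(76 - 178\right) + 34434} = \frac{4110 + \frac{11971}{2}}{\left(76 - 178\right) + 34434} = \frac{20191}{2 \left(-102 + 34434\right)} = \frac{20191}{2 \cdot 34332} = \frac{20191}{2} \cdot \frac{1}{34332} = \frac{20191}{68664}$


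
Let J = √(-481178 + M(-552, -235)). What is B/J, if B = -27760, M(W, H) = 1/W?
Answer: 55520*I*√36654215466/265610257 ≈ 40.019*I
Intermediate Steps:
J = I*√36654215466/276 (J = √(-481178 + 1/(-552)) = √(-481178 - 1/552) = √(-265610257/552) = I*√36654215466/276 ≈ 693.67*I)
B/J = -27760*(-2*I*√36654215466/265610257) = -(-55520)*I*√36654215466/265610257 = 55520*I*√36654215466/265610257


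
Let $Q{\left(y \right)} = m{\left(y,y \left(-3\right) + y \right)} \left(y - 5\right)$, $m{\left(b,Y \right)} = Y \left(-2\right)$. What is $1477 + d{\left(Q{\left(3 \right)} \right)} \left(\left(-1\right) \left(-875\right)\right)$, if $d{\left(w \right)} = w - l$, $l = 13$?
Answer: $-30898$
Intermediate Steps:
$m{\left(b,Y \right)} = - 2 Y$
$Q{\left(y \right)} = 4 y \left(-5 + y\right)$ ($Q{\left(y \right)} = - 2 \left(y \left(-3\right) + y\right) \left(y - 5\right) = - 2 \left(- 3 y + y\right) \left(-5 + y\right) = - 2 \left(- 2 y\right) \left(-5 + y\right) = 4 y \left(-5 + y\right)$)
$d{\left(w \right)} = -13 + w$ ($d{\left(w \right)} = w - 13 = -13 + w$)
$1477 + d{\left(Q{\left(3 \right)} \right)} \left(\left(-1\right) \left(-875\right)\right) = 1477 + \left(-13 + 4 \cdot 3 \left(-5 + 3\right)\right) \left(\left(-1\right) \left(-875\right)\right) = 1477 + \left(-13 + 4 \cdot 3 \left(-2\right)\right) 875 = 1477 + \left(-13 - 24\right) 875 = 1477 - 32375 = -30898$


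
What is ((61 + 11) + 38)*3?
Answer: 330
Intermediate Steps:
((61 + 11) + 38)*3 = (72 + 38)*3 = 110*3 = 330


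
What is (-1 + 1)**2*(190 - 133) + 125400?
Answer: 125400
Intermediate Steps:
(-1 + 1)**2*(190 - 133) + 125400 = 0**2*57 + 125400 = 0*57 + 125400 = 0 + 125400 = 125400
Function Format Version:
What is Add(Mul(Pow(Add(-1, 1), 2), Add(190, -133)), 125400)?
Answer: 125400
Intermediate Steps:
Add(Mul(Pow(Add(-1, 1), 2), Add(190, -133)), 125400) = Add(Mul(Pow(0, 2), 57), 125400) = Add(Mul(0, 57), 125400) = Add(0, 125400) = 125400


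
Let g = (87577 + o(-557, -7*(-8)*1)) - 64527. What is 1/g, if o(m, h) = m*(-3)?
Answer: 1/24721 ≈ 4.0451e-5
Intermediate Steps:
o(m, h) = -3*m
g = 24721 (g = (87577 - 3*(-557)) - 64527 = (87577 + 1671) - 64527 = 89248 - 64527 = 24721)
1/g = 1/24721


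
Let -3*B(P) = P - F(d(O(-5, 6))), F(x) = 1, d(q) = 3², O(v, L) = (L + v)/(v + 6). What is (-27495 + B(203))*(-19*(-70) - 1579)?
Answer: 6863021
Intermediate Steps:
O(v, L) = (L + v)/(6 + v)
d(q) = 9
B(P) = ⅓ - P/3 (B(P) = -(P - 1*1)/3 = -(P - 1)/3 = -(-1 + P)/3 = ⅓ - P/3)
(-27495 + B(203))*(-19*(-70) - 1579) = (-27495 + (⅓ - ⅓*203))*(-19*(-70) - 1579) = (-27495 + (⅓ - 203/3))*(1330 - 1579) = (-27495 - 202/3)*(-249) = -82687/3*(-249) = 6863021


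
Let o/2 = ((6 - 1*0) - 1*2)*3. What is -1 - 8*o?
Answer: -193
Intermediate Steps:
o = 24 (o = 2*(((6 - 1*0) - 1*2)*3) = 2*(((6 + 0) - 2)*3) = 2*((6 - 2)*3) = 2*(4*3) = 2*12 = 24)
-1 - 8*o = -1 - 8*24 = -1 - 192 = -193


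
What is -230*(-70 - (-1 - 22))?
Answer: 10810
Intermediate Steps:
-230*(-70 - (-1 - 22)) = -230*(-70 - 1*(-23)) = -230*(-70 + 23) = -230*(-47) = 10810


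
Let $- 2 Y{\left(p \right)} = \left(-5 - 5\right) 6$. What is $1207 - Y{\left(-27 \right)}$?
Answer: $1177$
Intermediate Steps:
$Y{\left(p \right)} = 30$ ($Y{\left(p \right)} = - \frac{\left(-5 - 5\right) 6}{2} = - \frac{\left(-10\right) 6}{2} = \left(- \frac{1}{2}\right) \left(-60\right) = 30$)
$1207 - Y{\left(-27 \right)} = 1207 - 30 = 1177$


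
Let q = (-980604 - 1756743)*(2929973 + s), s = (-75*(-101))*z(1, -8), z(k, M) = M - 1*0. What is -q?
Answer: 7854469573431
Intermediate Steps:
z(k, M) = M (z(k, M) = M + 0 = M)
s = -60600 (s = -75*(-101)*(-8) = 7575*(-8) = -60600)
q = -7854469573431 (q = (-980604 - 1756743)*(2929973 - 60600) = -2737347*2869373 = -7854469573431)
-q = -1*(-7854469573431) = 7854469573431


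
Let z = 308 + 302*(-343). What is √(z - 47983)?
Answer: I*√151261 ≈ 388.92*I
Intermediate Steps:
z = -103278 (z = 308 - 103586 = -103278)
√(z - 47983) = √(-103278 - 47983) = √(-151261) = I*√151261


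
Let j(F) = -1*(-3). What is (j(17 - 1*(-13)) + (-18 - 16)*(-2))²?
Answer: 5041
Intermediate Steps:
j(F) = 3
(j(17 - 1*(-13)) + (-18 - 16)*(-2))² = (3 + (-18 - 16)*(-2))² = (3 - 34*(-2))² = (3 + 68)² = 71² = 5041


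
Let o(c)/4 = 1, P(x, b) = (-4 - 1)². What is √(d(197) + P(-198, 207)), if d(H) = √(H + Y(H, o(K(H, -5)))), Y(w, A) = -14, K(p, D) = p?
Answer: √(25 + √183) ≈ 6.2071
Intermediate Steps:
P(x, b) = 25 (P(x, b) = (-5)² = 25)
o(c) = 4 (o(c) = 4*1 = 4)
d(H) = √(-14 + H) (d(H) = √(H - 14) = √(-14 + H))
√(d(197) + P(-198, 207)) = √(√(-14 + 197) + 25) = √(√183 + 25) = √(25 + √183)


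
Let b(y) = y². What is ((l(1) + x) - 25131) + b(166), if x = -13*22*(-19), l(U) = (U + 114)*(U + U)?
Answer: 8089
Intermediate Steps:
l(U) = 2*U*(114 + U) (l(U) = (114 + U)*(2*U) = 2*U*(114 + U))
x = 5434 (x = -286*(-19) = 5434)
((l(1) + x) - 25131) + b(166) = ((2*1*(114 + 1) + 5434) - 25131) + 166² = ((2*1*115 + 5434) - 25131) + 27556 = ((230 + 5434) - 25131) + 27556 = (5664 - 25131) + 27556 = -19467 + 27556 = 8089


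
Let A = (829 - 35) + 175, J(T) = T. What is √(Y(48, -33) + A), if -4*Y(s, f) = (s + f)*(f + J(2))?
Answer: √4341/2 ≈ 32.943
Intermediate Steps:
Y(s, f) = -(2 + f)*(f + s)/4 (Y(s, f) = -(s + f)*(f + 2)/4 = -(f + s)*(2 + f)/4 = -(2 + f)*(f + s)/4)
A = 969 (A = 794 + 175 = 969)
√(Y(48, -33) + A) = √((-½*(-33) - ½*48 - ¼*(-33)² - ¼*(-33)*48) + 969) = √((33/2 - 24 - ¼*1089 + 396) + 969) = √((33/2 - 24 - 1089/4 + 396) + 969) = √(465/4 + 969) = √(4341/4) = √4341/2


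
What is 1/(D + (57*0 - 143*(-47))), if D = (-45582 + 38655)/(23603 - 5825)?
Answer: 5926/39826337 ≈ 0.00014880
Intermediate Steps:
D = -2309/5926 (D = -6927/17778 = -6927*1/17778 = -2309/5926 ≈ -0.38964)
1/(D + (57*0 - 143*(-47))) = 1/(-2309/5926 + (57*0 - 143*(-47))) = 1/(-2309/5926 + (0 + 6721)) = 1/(-2309/5926 + 6721) = 1/(39826337/5926) = 5926/39826337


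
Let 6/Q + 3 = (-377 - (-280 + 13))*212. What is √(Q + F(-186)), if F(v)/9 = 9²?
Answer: 7*√8092824447/23323 ≈ 27.000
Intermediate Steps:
F(v) = 729 (F(v) = 9*9² = 9*81 = 729)
Q = -6/23323 (Q = 6/(-3 + (-377 - (-280 + 13))*212) = 6/(-3 + (-377 - 1*(-267))*212) = 6/(-3 + (-377 + 267)*212) = 6/(-3 - 110*212) = 6/(-3 - 23320) = 6/(-23323) = 6*(-1/23323) = -6/23323 ≈ -0.00025726)
√(Q + F(-186)) = √(-6/23323 + 729) = √(17002461/23323) = 7*√8092824447/23323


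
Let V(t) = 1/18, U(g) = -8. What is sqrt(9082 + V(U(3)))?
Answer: sqrt(326954)/6 ≈ 95.300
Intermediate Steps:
V(t) = 1/18
sqrt(9082 + V(U(3))) = sqrt(9082 + 1/18) = sqrt(163477/18) = sqrt(326954)/6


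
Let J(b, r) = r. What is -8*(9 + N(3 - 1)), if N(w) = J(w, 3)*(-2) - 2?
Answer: -8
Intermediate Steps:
N(w) = -8 (N(w) = 3*(-2) - 2 = -6 - 2 = -8)
-8*(9 + N(3 - 1)) = -8*(9 - 8) = -8*1 = -8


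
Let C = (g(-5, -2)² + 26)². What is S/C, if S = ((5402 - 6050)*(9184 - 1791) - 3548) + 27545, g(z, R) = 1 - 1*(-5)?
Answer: -4766667/3844 ≈ -1240.0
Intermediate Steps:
g(z, R) = 6 (g(z, R) = 1 + 5 = 6)
S = -4766667 (S = (-648*7393 - 3548) + 27545 = (-4790664 - 3548) + 27545 = -4794212 + 27545 = -4766667)
C = 3844 (C = (6² + 26)² = (36 + 26)² = 62² = 3844)
S/C = -4766667/3844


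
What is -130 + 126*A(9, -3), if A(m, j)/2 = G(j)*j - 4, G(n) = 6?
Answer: -5674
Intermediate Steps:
A(m, j) = -8 + 12*j (A(m, j) = 2*(6*j - 4) = 2*(-4 + 6*j) = -8 + 12*j)
-130 + 126*A(9, -3) = -130 + 126*(-8 + 12*(-3)) = -130 + 126*(-8 - 36) = -130 + 126*(-44) = -130 - 5544 = -5674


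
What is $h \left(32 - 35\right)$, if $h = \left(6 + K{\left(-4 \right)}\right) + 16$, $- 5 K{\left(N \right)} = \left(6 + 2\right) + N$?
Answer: $- \frac{318}{5} \approx -63.6$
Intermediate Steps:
$K{\left(N \right)} = - \frac{8}{5} - \frac{N}{5}$ ($K{\left(N \right)} = - \frac{\left(6 + 2\right) + N}{5} = - \frac{8 + N}{5} = - \frac{8}{5} - \frac{N}{5}$)
$h = \frac{106}{5}$ ($h = \left(6 - \frac{4}{5}\right) + 16 = \frac{26}{5} + 16 = \frac{106}{5} \approx 21.2$)
$h \left(32 - 35\right) = \frac{106 \left(32 - 35\right)}{5} = \frac{106}{5} \left(-3\right) = - \frac{318}{5}$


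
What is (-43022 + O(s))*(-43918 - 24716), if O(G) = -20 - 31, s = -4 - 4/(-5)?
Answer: 2956272282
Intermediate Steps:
s = -16/5 (s = -4 - 4*(-1/5) = -4 + 4/5 = -16/5 ≈ -3.2000)
O(G) = -51
(-43022 + O(s))*(-43918 - 24716) = (-43022 - 51)*(-43918 - 24716) = -43073*(-68634) = 2956272282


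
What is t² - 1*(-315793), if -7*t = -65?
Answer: 15478082/49 ≈ 3.1588e+5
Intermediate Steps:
t = 65/7 (t = -⅐*(-65) = 65/7 ≈ 9.2857)
t² - 1*(-315793) = (65/7)² - 1*(-315793) = 4225/49 + 315793 = 15478082/49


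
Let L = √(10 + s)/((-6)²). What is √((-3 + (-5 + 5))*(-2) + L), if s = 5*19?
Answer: √(216 + √105)/6 ≈ 2.5069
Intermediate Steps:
s = 95
L = √105/36 (L = √(10 + 95)/((-6)²) = √105/36 ≈ 0.28464)
√((-3 + (-5 + 5))*(-2) + L) = √((-3 + (-5 + 5))*(-2) + √105/36) = √((-3 + 0)*(-2) + √105/36) = √(-3*(-2) + √105/36) = √(6 + √105/36)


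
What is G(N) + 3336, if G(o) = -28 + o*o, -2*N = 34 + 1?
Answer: 14457/4 ≈ 3614.3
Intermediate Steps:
N = -35/2 (N = -(34 + 1)/2 = -½*35 = -35/2 ≈ -17.500)
G(o) = -28 + o²
G(N) + 3336 = (-28 + (-35/2)²) + 3336 = (-28 + 1225/4) + 3336 = 1113/4 + 3336 = 14457/4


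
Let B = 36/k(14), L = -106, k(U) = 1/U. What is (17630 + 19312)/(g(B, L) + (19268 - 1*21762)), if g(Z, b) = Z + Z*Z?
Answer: 18471/126013 ≈ 0.14658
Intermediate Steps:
B = 504 (B = 36/(1/14) = 36*14 = 504)
g(Z, b) = Z + Z**2
(17630 + 19312)/(g(B, L) + (19268 - 1*21762)) = (17630 + 19312)/(504*(1 + 504) + (19268 - 1*21762)) = 36942/(504*505 + (19268 - 21762)) = 36942/(254520 - 2494) = 36942/252026 = 36942*(1/252026) = 18471/126013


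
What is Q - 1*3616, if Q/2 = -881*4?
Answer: -10664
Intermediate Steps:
Q = -7048 (Q = 2*(-881*4) = 2*(-3524) = -7048)
Q - 1*3616 = -7048 - 1*3616 = -7048 - 3616 = -10664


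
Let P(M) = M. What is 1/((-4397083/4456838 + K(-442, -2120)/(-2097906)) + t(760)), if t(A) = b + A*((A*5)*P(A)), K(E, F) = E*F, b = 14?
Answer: 4675013590614/10261093888516595444737 ≈ 4.5561e-10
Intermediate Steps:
t(A) = 14 + 5*A³ (t(A) = 14 + A*((A*5)*A) = 14 + A*((5*A)*A) = 14 + A*(5*A²) = 14 + 5*A³)
1/((-4397083/4456838 + K(-442, -2120)/(-2097906)) + t(760)) = 1/((-4397083/4456838 - 442*(-2120)/(-2097906)) + (14 + 5*760³)) = 1/((-4397083*1/4456838 + 937040*(-1/2097906)) + (14 + 5*438976000)) = 1/((-4397083/4456838 - 468520/1048953) + (14 + 2194880000)) = 1/(-6700451143859/4675013590614 + 2194880014) = 1/(10261093888516595444737/4675013590614) = 4675013590614/10261093888516595444737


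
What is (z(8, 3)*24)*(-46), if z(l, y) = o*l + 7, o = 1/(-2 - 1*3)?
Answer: -29808/5 ≈ -5961.6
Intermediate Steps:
o = -⅕ (o = 1/(-2 - 3) = 1/(-5) = -⅕ ≈ -0.20000)
z(l, y) = 7 - l/5 (z(l, y) = -l/5 + 7 = 7 - l/5)
(z(8, 3)*24)*(-46) = ((7 - ⅕*8)*24)*(-46) = ((7 - 8/5)*24)*(-46) = ((27/5)*24)*(-46) = (648/5)*(-46) = -29808/5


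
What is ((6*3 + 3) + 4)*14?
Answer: 350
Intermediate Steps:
((6*3 + 3) + 4)*14 = ((18 + 3) + 4)*14 = (21 + 4)*14 = 25*14 = 350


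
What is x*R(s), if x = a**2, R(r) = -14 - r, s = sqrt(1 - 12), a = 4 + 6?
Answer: -1400 - 100*I*sqrt(11) ≈ -1400.0 - 331.66*I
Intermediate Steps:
a = 10
s = I*sqrt(11) (s = sqrt(-11) = I*sqrt(11) ≈ 3.3166*I)
x = 100 (x = 10**2 = 100)
x*R(s) = 100*(-14 - I*sqrt(11)) = -1400 - 100*I*sqrt(11)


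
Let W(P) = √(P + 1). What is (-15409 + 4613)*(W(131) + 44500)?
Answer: -480422000 - 21592*√33 ≈ -4.8055e+8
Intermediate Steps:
W(P) = √(1 + P)
(-15409 + 4613)*(W(131) + 44500) = (-15409 + 4613)*(√(1 + 131) + 44500) = -10796*(√132 + 44500) = -10796*(2*√33 + 44500) = -10796*(44500 + 2*√33) = -480422000 - 21592*√33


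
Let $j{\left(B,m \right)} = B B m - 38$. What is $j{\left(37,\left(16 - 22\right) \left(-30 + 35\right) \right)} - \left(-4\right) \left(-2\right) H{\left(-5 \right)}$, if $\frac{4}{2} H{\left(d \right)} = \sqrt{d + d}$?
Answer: $-41108 - 4 i \sqrt{10} \approx -41108.0 - 12.649 i$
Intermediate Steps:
$H{\left(d \right)} = \frac{\sqrt{2} \sqrt{d}}{2}$ ($H{\left(d \right)} = \frac{\sqrt{d + d}}{2} = \frac{\sqrt{2 d}}{2} = \frac{\sqrt{2} \sqrt{d}}{2}$)
$j{\left(B,m \right)} = -38 + m B^{2}$ ($j{\left(B,m \right)} = B^{2} m - 38 = m B^{2} - 38 = -38 + m B^{2}$)
$j{\left(37,\left(16 - 22\right) \left(-30 + 35\right) \right)} - \left(-4\right) \left(-2\right) H{\left(-5 \right)} = \left(-38 + \left(16 - 22\right) \left(-30 + 35\right) 37^{2}\right) - \left(-4\right) \left(-2\right) \frac{\sqrt{2} \sqrt{-5}}{2} = \left(-38 + \left(-6\right) 5 \cdot 1369\right) - 8 \frac{\sqrt{2} i \sqrt{5}}{2} = \left(-38 - 41070\right) - 8 \frac{i \sqrt{10}}{2} = \left(-38 - 41070\right) - 4 i \sqrt{10} = -41108 - 4 i \sqrt{10}$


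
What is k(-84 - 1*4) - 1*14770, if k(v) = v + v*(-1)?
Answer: -14770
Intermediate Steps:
k(v) = 0 (k(v) = v - v = 0)
k(-84 - 1*4) - 1*14770 = 0 - 1*14770 = 0 - 14770 = -14770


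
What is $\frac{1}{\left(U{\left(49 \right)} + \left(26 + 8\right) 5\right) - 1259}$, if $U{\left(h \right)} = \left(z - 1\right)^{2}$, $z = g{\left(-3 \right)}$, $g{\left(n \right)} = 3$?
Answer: $- \frac{1}{1085} \approx -0.00092166$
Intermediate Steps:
$z = 3$
$U{\left(h \right)} = 4$ ($U{\left(h \right)} = \left(3 - 1\right)^{2} = 2^{2} = 4$)
$\frac{1}{\left(U{\left(49 \right)} + \left(26 + 8\right) 5\right) - 1259} = \frac{1}{\left(4 + \left(26 + 8\right) 5\right) - 1259} = \frac{1}{\left(4 + 34 \cdot 5\right) - 1259} = \frac{1}{\left(4 + 170\right) - 1259} = \frac{1}{174 - 1259} = \frac{1}{-1085} = - \frac{1}{1085}$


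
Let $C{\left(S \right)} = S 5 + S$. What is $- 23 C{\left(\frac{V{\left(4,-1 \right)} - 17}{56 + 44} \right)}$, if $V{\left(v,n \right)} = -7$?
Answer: $\frac{828}{25} \approx 33.12$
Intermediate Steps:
$C{\left(S \right)} = 6 S$ ($C{\left(S \right)} = 5 S + S = 6 S$)
$- 23 C{\left(\frac{V{\left(4,-1 \right)} - 17}{56 + 44} \right)} = - 23 \cdot 6 \frac{-7 - 17}{56 + 44} = - 23 \cdot 6 \left(- \frac{24}{100}\right) = - 23 \cdot 6 \left(\left(-24\right) \frac{1}{100}\right) = - 23 \cdot 6 \left(- \frac{6}{25}\right) = \left(-23\right) \left(- \frac{36}{25}\right) = \frac{828}{25}$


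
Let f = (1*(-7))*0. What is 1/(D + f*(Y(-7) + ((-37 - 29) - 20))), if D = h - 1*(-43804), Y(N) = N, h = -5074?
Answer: 1/38730 ≈ 2.5820e-5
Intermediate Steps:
f = 0 (f = -7*0 = 0)
D = 38730 (D = -5074 - 1*(-43804) = -5074 + 43804 = 38730)
1/(D + f*(Y(-7) + ((-37 - 29) - 20))) = 1/(38730 + 0*(-7 + ((-37 - 29) - 20))) = 1/(38730 + 0*(-7 + (-66 - 20))) = 1/(38730 + 0*(-7 - 86)) = 1/(38730 + 0*(-93)) = 1/(38730 + 0) = 1/38730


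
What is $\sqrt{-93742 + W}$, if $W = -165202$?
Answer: $136 i \sqrt{14} \approx 508.87 i$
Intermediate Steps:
$\sqrt{-93742 + W} = \sqrt{-93742 - 165202} = \sqrt{-258944} = 136 i \sqrt{14}$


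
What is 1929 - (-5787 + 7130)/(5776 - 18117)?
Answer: 23807132/12341 ≈ 1929.1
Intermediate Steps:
1929 - (-5787 + 7130)/(5776 - 18117) = 1929 - 1343/(-12341) = 1929 - 1343*(-1)/12341 = 1929 - 1*(-1343/12341) = 1929 + 1343/12341 = 23807132/12341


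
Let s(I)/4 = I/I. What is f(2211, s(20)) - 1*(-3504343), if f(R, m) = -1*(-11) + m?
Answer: 3504358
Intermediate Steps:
s(I) = 4 (s(I) = 4*(I/I) = 4*1 = 4)
f(R, m) = 11 + m
f(2211, s(20)) - 1*(-3504343) = (11 + 4) - 1*(-3504343) = 15 + 3504343 = 3504358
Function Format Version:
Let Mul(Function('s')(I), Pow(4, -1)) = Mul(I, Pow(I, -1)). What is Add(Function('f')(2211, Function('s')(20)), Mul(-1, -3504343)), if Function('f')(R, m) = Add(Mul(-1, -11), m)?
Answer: 3504358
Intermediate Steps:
Function('s')(I) = 4 (Function('s')(I) = Mul(4, Mul(I, Pow(I, -1))) = Mul(4, 1) = 4)
Function('f')(R, m) = Add(11, m)
Add(Function('f')(2211, Function('s')(20)), Mul(-1, -3504343)) = Add(Add(11, 4), Mul(-1, -3504343)) = Add(15, 3504343) = 3504358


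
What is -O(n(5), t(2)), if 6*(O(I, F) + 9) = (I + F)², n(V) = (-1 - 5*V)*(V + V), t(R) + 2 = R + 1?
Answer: -67027/6 ≈ -11171.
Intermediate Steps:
t(R) = -1 + R (t(R) = -2 + (R + 1) = -2 + (1 + R) = -1 + R)
n(V) = 2*V*(-1 - 5*V) (n(V) = (-1 - 5*V)*(2*V) = 2*V*(-1 - 5*V))
O(I, F) = -9 + (F + I)²/6 (O(I, F) = -9 + (I + F)²/6 = -9 + (F + I)²/6)
-O(n(5), t(2)) = -(-9 + ((-1 + 2) - 2*5*(1 + 5*5))²/6) = -(-9 + (1 - 2*5*(1 + 25))²/6) = -(-9 + (1 - 2*5*26)²/6) = -(-9 + (1 - 260)²/6) = -(-9 + (⅙)*(-259)²) = -(-9 + (⅙)*67081) = -(-9 + 67081/6) = -1*67027/6 = -67027/6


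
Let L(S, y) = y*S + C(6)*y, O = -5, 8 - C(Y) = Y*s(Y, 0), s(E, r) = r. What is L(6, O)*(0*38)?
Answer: 0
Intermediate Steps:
C(Y) = 8 (C(Y) = 8 - Y*0 = 8 - 1*0 = 8 + 0 = 8)
L(S, y) = 8*y + S*y (L(S, y) = y*S + 8*y = S*y + 8*y = 8*y + S*y)
L(6, O)*(0*38) = (-5*(8 + 6))*(0*38) = -5*14*0 = -70*0 = 0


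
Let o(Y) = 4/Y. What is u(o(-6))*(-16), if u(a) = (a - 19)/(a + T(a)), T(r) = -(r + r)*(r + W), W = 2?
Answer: 1416/5 ≈ 283.20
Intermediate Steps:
T(r) = -2*r*(2 + r) (T(r) = -(r + r)*(r + 2) = -2*r*(2 + r))
u(a) = (-19 + a)/(a - 2*a*(2 + a)) (u(a) = (a - 19)/(a - 2*a*(2 + a)) = (-19 + a)/(a - 2*a*(2 + a)))
u(o(-6))*(-16) = ((19 - 4/(-6))/(((4/(-6)))*(3 + 2*(4/(-6)))))*(-16) = ((19 - 4*(-1)/6)/(((4*(-1/6)))*(3 + 2*(4*(-1/6)))))*(-16) = ((19 - 1*(-2/3))/((-2/3)*(3 + 2*(-2/3))))*(-16) = -3*(19 + 2/3)/(2*(3 - 4/3))*(-16) = -3/2*59/3/5/3*(-16) = -3/2*3/5*59/3*(-16) = -177/10*(-16) = 1416/5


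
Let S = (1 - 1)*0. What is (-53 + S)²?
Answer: 2809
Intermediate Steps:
S = 0 (S = 0*0 = 0)
(-53 + S)² = (-53 + 0)² = (-53)² = 2809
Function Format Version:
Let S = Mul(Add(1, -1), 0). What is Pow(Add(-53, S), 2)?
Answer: 2809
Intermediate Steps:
S = 0 (S = Mul(0, 0) = 0)
Pow(Add(-53, S), 2) = Pow(Add(-53, 0), 2) = Pow(-53, 2) = 2809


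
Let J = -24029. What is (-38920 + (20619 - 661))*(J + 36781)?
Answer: -241803424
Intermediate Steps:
(-38920 + (20619 - 661))*(J + 36781) = (-38920 + (20619 - 661))*(-24029 + 36781) = (-38920 + 19958)*12752 = -18962*12752 = -241803424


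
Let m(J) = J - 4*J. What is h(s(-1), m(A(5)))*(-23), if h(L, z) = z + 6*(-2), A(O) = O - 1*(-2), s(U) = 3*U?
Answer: 759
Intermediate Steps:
A(O) = 2 + O (A(O) = O + 2 = 2 + O)
m(J) = -3*J
h(L, z) = -12 + z (h(L, z) = z - 12 = -12 + z)
h(s(-1), m(A(5)))*(-23) = (-12 - 3*(2 + 5))*(-23) = (-12 - 3*7)*(-23) = (-12 - 21)*(-23) = -33*(-23) = 759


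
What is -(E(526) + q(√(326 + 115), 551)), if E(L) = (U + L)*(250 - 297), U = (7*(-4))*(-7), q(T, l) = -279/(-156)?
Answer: 1764475/52 ≈ 33932.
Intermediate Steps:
q(T, l) = 93/52 (q(T, l) = -279*(-1/156) = 93/52)
U = 196 (U = -28*(-7) = 196)
E(L) = -9212 - 47*L (E(L) = (196 + L)*(250 - 297) = (196 + L)*(-47) = -9212 - 47*L)
-(E(526) + q(√(326 + 115), 551)) = -((-9212 - 47*526) + 93/52) = -((-9212 - 24722) + 93/52) = -(-33934 + 93/52) = -1*(-1764475/52) = 1764475/52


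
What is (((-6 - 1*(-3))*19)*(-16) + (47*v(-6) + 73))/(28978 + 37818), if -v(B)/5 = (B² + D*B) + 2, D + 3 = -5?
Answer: -19225/66796 ≈ -0.28782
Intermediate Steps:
D = -8 (D = -3 - 5 = -8)
v(B) = -10 - 5*B² + 40*B (v(B) = -5*((B² - 8*B) + 2) = -5*(2 + B² - 8*B) = -10 - 5*B² + 40*B)
(((-6 - 1*(-3))*19)*(-16) + (47*v(-6) + 73))/(28978 + 37818) = (((-6 - 1*(-3))*19)*(-16) + (47*(-10 - 5*(-6)² + 40*(-6)) + 73))/(28978 + 37818) = (((-6 + 3)*19)*(-16) + (47*(-10 - 5*36 - 240) + 73))/66796 = (-3*19*(-16) + (47*(-10 - 180 - 240) + 73))*(1/66796) = (-57*(-16) + (47*(-430) + 73))*(1/66796) = (912 + (-20210 + 73))*(1/66796) = (912 - 20137)*(1/66796) = -19225*1/66796 = -19225/66796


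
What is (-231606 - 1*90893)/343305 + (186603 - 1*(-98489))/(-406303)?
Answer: -228905820257/139485851415 ≈ -1.6411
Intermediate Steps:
(-231606 - 1*90893)/343305 + (186603 - 1*(-98489))/(-406303) = (-231606 - 90893)*(1/343305) + (186603 + 98489)*(-1/406303) = -322499*1/343305 + 285092*(-1/406303) = -322499/343305 - 285092/406303 = -228905820257/139485851415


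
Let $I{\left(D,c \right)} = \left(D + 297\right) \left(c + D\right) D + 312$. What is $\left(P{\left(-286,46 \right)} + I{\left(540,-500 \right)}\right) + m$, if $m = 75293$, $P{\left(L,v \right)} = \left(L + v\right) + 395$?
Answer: $18154960$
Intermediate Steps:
$P{\left(L,v \right)} = 395 + L + v$
$I{\left(D,c \right)} = 312 + D \left(297 + D\right) \left(D + c\right)$ ($I{\left(D,c \right)} = \left(297 + D\right) \left(D + c\right) D + 312 = D \left(297 + D\right) \left(D + c\right) + 312 = 312 + D \left(297 + D\right) \left(D + c\right)$)
$\left(P{\left(-286,46 \right)} + I{\left(540,-500 \right)}\right) + m = \left(\left(395 - 286 + 46\right) + \left(312 + 540^{3} + 297 \cdot 540^{2} - 500 \cdot 540^{2} + 297 \cdot 540 \left(-500\right)\right)\right) + 75293 = \left(155 + \left(312 + 157464000 + 297 \cdot 291600 - 145800000 - 80190000\right)\right) + 75293 = \left(155 + \left(312 + 157464000 + 86605200 - 145800000 - 80190000\right)\right) + 75293 = \left(155 + 18079512\right) + 75293 = 18079667 + 75293 = 18154960$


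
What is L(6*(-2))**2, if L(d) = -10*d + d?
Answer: 11664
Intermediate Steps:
L(d) = -9*d
L(6*(-2))**2 = (-54*(-2))**2 = (-9*(-12))**2 = 108**2 = 11664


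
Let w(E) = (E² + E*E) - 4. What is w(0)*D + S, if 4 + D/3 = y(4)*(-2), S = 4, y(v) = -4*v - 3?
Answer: -404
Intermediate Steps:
w(E) = -4 + 2*E² (w(E) = (E² + E²) - 4 = 2*E² - 4 = -4 + 2*E²)
y(v) = -3 - 4*v
D = 102 (D = -12 + 3*((-3 - 4*4)*(-2)) = -12 + 3*((-3 - 16)*(-2)) = -12 + 3*(-19*(-2)) = -12 + 3*38 = -12 + 114 = 102)
w(0)*D + S = (-4 + 2*0²)*102 + 4 = (-4 + 2*0)*102 + 4 = (-4 + 0)*102 + 4 = -4*102 + 4 = -408 + 4 = -404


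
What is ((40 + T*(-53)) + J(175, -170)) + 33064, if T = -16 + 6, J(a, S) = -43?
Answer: 33591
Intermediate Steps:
T = -10
((40 + T*(-53)) + J(175, -170)) + 33064 = ((40 - 10*(-53)) - 43) + 33064 = ((40 + 530) - 43) + 33064 = (570 - 43) + 33064 = 527 + 33064 = 33591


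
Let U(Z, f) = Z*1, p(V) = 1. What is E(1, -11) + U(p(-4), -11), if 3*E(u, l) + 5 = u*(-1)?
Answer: -1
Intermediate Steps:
E(u, l) = -5/3 - u/3 (E(u, l) = -5/3 + (u*(-1))/3 = -5/3 + (-u)/3 = -5/3 - u/3)
U(Z, f) = Z
E(1, -11) + U(p(-4), -11) = (-5/3 - 1/3*1) + 1 = (-5/3 - 1/3) + 1 = -2 + 1 = -1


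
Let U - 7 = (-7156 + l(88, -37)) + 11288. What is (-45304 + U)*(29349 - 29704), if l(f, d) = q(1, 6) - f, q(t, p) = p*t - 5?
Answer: 14644460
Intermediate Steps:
q(t, p) = -5 + p*t
l(f, d) = 1 - f (l(f, d) = (-5 + 6*1) - f = (-5 + 6) - f = 1 - f)
U = 4052 (U = 7 + ((-7156 + (1 - 1*88)) + 11288) = 7 + ((-7156 + (1 - 88)) + 11288) = 7 + ((-7156 - 87) + 11288) = 7 + (-7243 + 11288) = 7 + 4045 = 4052)
(-45304 + U)*(29349 - 29704) = (-45304 + 4052)*(29349 - 29704) = -41252*(-355) = 14644460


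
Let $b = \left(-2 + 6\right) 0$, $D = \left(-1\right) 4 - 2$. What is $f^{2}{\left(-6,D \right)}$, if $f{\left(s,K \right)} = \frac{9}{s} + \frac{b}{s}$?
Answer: $\frac{9}{4} \approx 2.25$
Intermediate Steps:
$D = -6$ ($D = -4 - 2 = -6$)
$b = 0$ ($b = 4 \cdot 0 = 0$)
$f{\left(s,K \right)} = \frac{9}{s}$ ($f{\left(s,K \right)} = \frac{9}{s} + \frac{0}{s} = \frac{9}{s} + 0 = \frac{9}{s}$)
$f^{2}{\left(-6,D \right)} = \left(\frac{9}{-6}\right)^{2} = \left(9 \left(- \frac{1}{6}\right)\right)^{2} = \left(- \frac{3}{2}\right)^{2} = \frac{9}{4}$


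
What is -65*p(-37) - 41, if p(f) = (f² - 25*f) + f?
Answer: -146746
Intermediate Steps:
p(f) = f² - 24*f
-65*p(-37) - 41 = -(-2405)*(-24 - 37) - 41 = -(-2405)*(-61) - 41 = -65*2257 - 41 = -146705 - 41 = -146746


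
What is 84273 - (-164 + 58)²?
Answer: 73037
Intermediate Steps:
84273 - (-164 + 58)² = 84273 - 1*(-106)² = 84273 - 1*11236 = 84273 - 11236 = 73037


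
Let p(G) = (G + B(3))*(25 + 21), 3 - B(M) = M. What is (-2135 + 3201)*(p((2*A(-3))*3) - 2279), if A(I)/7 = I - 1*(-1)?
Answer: -6548438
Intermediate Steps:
B(M) = 3 - M
A(I) = 7 + 7*I (A(I) = 7*(I - 1*(-1)) = 7*(I + 1) = 7*(1 + I) = 7 + 7*I)
p(G) = 46*G (p(G) = (G + (3 - 1*3))*(25 + 21) = (G + (3 - 3))*46 = (G + 0)*46 = G*46 = 46*G)
(-2135 + 3201)*(p((2*A(-3))*3) - 2279) = (-2135 + 3201)*(46*((2*(7 + 7*(-3)))*3) - 2279) = 1066*(46*((2*(7 - 21))*3) - 2279) = 1066*(46*((2*(-14))*3) - 2279) = 1066*(46*(-28*3) - 2279) = 1066*(46*(-84) - 2279) = 1066*(-3864 - 2279) = 1066*(-6143) = -6548438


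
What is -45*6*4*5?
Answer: -5400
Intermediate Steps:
-45*6*4*5 = -1080*5 = -45*120 = -5400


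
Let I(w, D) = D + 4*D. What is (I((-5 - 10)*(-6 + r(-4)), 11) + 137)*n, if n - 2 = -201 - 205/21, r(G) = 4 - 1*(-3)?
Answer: -280576/7 ≈ -40082.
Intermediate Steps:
r(G) = 7 (r(G) = 4 + 3 = 7)
I(w, D) = 5*D
n = -4384/21 (n = 2 + (-201 - 205/21) = 2 - 4426/21 = -4384/21 ≈ -208.76)
(I((-5 - 10)*(-6 + r(-4)), 11) + 137)*n = (5*11 + 137)*(-4384/21) = (55 + 137)*(-4384/21) = 192*(-4384/21) = -280576/7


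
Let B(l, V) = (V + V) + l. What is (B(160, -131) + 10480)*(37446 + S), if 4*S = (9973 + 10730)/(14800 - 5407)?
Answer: 2433540359345/6262 ≈ 3.8862e+8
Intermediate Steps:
B(l, V) = l + 2*V (B(l, V) = 2*V + l = l + 2*V)
S = 6901/12524 (S = ((9973 + 10730)/(14800 - 5407))/4 = (20703/9393)/4 = (20703*(1/9393))/4 = (1/4)*(6901/3131) = 6901/12524 ≈ 0.55102)
(B(160, -131) + 10480)*(37446 + S) = ((160 + 2*(-131)) + 10480)*(37446 + 6901/12524) = ((160 - 262) + 10480)*(468980605/12524) = (-102 + 10480)*(468980605/12524) = 10378*(468980605/12524) = 2433540359345/6262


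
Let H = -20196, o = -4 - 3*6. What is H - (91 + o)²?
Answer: -24957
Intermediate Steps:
o = -22 (o = -4 - 18 = -22)
H - (91 + o)² = -20196 - (91 - 22)² = -20196 - 1*69² = -20196 - 1*4761 = -20196 - 4761 = -24957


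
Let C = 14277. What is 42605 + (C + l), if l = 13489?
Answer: 70371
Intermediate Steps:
42605 + (C + l) = 42605 + (14277 + 13489) = 42605 + 27766 = 70371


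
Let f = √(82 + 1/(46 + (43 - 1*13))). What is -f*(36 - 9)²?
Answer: -729*√118427/38 ≈ -6601.9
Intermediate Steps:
f = √118427/38 (f = √(82 + 1/(46 + (43 - 13))) = √(82 + 1/(46 + 30)) = √(82 + 1/76) = √(6233/76) = √118427/38 ≈ 9.0561)
-f*(36 - 9)² = -√118427/38*(36 - 9)² = -√118427/38*27² = -√118427/38*729 = -729*√118427/38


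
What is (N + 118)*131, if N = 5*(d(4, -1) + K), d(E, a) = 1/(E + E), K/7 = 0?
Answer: 124319/8 ≈ 15540.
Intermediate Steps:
K = 0 (K = 7*0 = 0)
d(E, a) = 1/(2*E)
N = 5/8 (N = 5*((1/2)/4 + 0) = 5*((1/2)*(1/4) + 0) = 5*(1/8 + 0) = 5*(1/8) = 5/8 ≈ 0.62500)
(N + 118)*131 = (5/8 + 118)*131 = (949/8)*131 = 124319/8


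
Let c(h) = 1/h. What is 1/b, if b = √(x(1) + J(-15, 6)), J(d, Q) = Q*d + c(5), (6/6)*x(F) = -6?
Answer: -I*√2395/479 ≈ -0.10217*I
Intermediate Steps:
x(F) = -6
J(d, Q) = ⅕ + Q*d (J(d, Q) = Q*d + 1/5 = Q*d + ⅕ = ⅕ + Q*d)
b = I*√2395/5 (b = √(-6 + (⅕ + 6*(-15))) = √(-6 + (⅕ - 90)) = √(-6 - 449/5) = √(-479/5) = I*√2395/5 ≈ 9.7878*I)
1/b = 1/(I*√2395/5) = -I*√2395/479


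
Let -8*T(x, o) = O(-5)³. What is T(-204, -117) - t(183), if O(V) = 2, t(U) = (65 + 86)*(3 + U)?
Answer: -28087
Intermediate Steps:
t(U) = 453 + 151*U (t(U) = 151*(3 + U) = 453 + 151*U)
T(x, o) = -1 (T(x, o) = -⅛*2³ = -⅛*8 = -1)
T(-204, -117) - t(183) = -1 - (453 + 151*183) = -1 - (453 + 27633) = -1 - 1*28086 = -1 - 28086 = -28087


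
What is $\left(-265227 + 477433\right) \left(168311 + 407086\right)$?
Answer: $122102695782$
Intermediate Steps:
$\left(-265227 + 477433\right) \left(168311 + 407086\right) = 212206 \cdot 575397 = 122102695782$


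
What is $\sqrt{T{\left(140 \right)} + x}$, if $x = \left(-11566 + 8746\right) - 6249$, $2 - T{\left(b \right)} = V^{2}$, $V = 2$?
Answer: $i \sqrt{9071} \approx 95.242 i$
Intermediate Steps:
$T{\left(b \right)} = -2$ ($T{\left(b \right)} = 2 - 2^{2} = 2 - 4 = -2$)
$x = -9069$ ($x = -2820 - 6249 = -9069$)
$\sqrt{T{\left(140 \right)} + x} = \sqrt{-2 - 9069} = \sqrt{-9071} = i \sqrt{9071}$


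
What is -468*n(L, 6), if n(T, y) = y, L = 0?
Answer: -2808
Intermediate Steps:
-468*n(L, 6) = -468*6 = -2808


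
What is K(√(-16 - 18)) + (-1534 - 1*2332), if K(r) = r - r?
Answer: -3866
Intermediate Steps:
K(r) = 0
K(√(-16 - 18)) + (-1534 - 1*2332) = 0 + (-1534 - 1*2332) = 0 + (-1534 - 2332) = 0 - 3866 = -3866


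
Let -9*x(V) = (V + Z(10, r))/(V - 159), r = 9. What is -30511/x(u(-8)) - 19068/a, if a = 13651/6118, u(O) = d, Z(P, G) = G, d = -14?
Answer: 647916024057/68255 ≈ 9.4926e+6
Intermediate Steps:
u(O) = -14
x(V) = -(9 + V)/(9*(-159 + V)) (x(V) = -(V + 9)/(9*(V - 159)) = -(9 + V)/(9*(-159 + V)))
a = 13651/6118 (a = 13651*(1/6118) = 13651/6118 ≈ 2.2313)
-30511/x(u(-8)) - 19068/a = -30511*9*(-159 - 14)/(-9 - 1*(-14)) - 19068/13651/6118 = -30511*(-1557/(-9 + 14)) - 19068*6118/13651 = -30511/((1/9)*(-1/173)*5) - 116658024/13651 = -30511/(-5/1557) - 116658024/13651 = -30511*(-1557/5) - 116658024/13651 = 47505627/5 - 116658024/13651 = 647916024057/68255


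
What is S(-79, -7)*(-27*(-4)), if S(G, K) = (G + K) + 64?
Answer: -2376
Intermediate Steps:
S(G, K) = 64 + G + K
S(-79, -7)*(-27*(-4)) = (64 - 79 - 7)*(-27*(-4)) = -22*108 = -2376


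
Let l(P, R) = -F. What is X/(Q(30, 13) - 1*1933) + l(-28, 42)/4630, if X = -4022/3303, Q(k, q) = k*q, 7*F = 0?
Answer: 4022/5096529 ≈ 0.00078916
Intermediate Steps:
F = 0 (F = (⅐)*0 = 0)
l(P, R) = 0 (l(P, R) = -1*0 = 0)
X = -4022/3303 (X = -4022*1/3303 = -4022/3303 ≈ -1.2177)
X/(Q(30, 13) - 1*1933) + l(-28, 42)/4630 = -4022/(3303*(30*13 - 1*1933)) + 0/4630 = -4022/(3303*(390 - 1933)) + 0*(1/4630) = -4022/3303/(-1543) + 0 = -4022/3303*(-1/1543) + 0 = 4022/5096529 + 0 = 4022/5096529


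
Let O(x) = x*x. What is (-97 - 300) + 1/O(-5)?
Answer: -9924/25 ≈ -396.96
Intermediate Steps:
O(x) = x**2
(-97 - 300) + 1/O(-5) = (-97 - 300) + 1/((-5)**2) = -397 + 1/25 = -9924/25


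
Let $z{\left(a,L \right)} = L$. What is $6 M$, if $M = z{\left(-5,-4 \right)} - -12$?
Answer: $48$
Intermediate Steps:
$M = 8$ ($M = -4 - -12 = -4 + 12 = 8$)
$6 M = 6 \cdot 8 = 48$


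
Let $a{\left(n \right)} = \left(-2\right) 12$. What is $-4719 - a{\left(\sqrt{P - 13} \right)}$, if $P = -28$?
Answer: $-4695$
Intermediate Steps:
$a{\left(n \right)} = -24$
$-4719 - a{\left(\sqrt{P - 13} \right)} = -4719 - -24 = -4719 + 24 = -4695$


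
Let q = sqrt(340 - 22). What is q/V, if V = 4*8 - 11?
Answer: sqrt(318)/21 ≈ 0.84917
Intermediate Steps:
V = 21 (V = 32 - 11 = 21)
q = sqrt(318) ≈ 17.833
q/V = sqrt(318)/21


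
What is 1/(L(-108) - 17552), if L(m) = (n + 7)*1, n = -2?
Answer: -1/17547 ≈ -5.6990e-5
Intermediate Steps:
L(m) = 5 (L(m) = (-2 + 7)*1 = 5*1 = 5)
1/(L(-108) - 17552) = 1/(5 - 17552) = 1/(-17547) = -1/17547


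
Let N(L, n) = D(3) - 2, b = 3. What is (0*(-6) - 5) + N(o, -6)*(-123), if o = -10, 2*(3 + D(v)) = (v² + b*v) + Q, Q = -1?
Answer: -871/2 ≈ -435.50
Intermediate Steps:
D(v) = -7/2 + v²/2 + 3*v/2 (D(v) = -3 + ((v² + 3*v) - 1)/2 = -3 + (-1 + v² + 3*v)/2 = -3 + (-½ + v²/2 + 3*v/2) = -7/2 + v²/2 + 3*v/2)
N(L, n) = 7/2 (N(L, n) = (-7/2 + (½)*3² + (3/2)*3) - 2 = (-7/2 + (½)*9 + 9/2) - 2 = (-7/2 + 9/2 + 9/2) - 2 = 11/2 - 2 = 7/2)
(0*(-6) - 5) + N(o, -6)*(-123) = (0*(-6) - 5) + (7/2)*(-123) = (0 - 5) - 861/2 = -5 - 861/2 = -871/2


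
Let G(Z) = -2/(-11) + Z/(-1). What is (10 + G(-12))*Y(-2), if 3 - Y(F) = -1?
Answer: 976/11 ≈ 88.727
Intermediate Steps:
Y(F) = 4 (Y(F) = 3 - 1*(-1) = 3 + 1 = 4)
G(Z) = 2/11 - Z (G(Z) = -2*(-1/11) + Z*(-1) = 2/11 - Z)
(10 + G(-12))*Y(-2) = (10 + (2/11 - 1*(-12)))*4 = (10 + (2/11 + 12))*4 = (10 + 134/11)*4 = (244/11)*4 = 976/11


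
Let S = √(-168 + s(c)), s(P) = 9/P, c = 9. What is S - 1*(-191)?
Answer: 191 + I*√167 ≈ 191.0 + 12.923*I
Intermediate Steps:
S = I*√167 (S = √(-168 + 9/9) = √(-168 + 9*(⅑)) = √(-168 + 1) = √(-167) = I*√167 ≈ 12.923*I)
S - 1*(-191) = I*√167 - 1*(-191) = I*√167 + 191 = 191 + I*√167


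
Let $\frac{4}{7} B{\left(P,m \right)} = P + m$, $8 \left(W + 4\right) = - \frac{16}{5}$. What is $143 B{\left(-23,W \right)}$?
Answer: $- \frac{137137}{20} \approx -6856.9$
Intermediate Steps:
$W = - \frac{22}{5}$ ($W = -4 + \frac{\left(-16\right) \frac{1}{5}}{8} = -4 + \frac{1}{8} \left(- \frac{16}{5}\right) = -4 - \frac{2}{5} = - \frac{22}{5} \approx -4.4$)
$B{\left(P,m \right)} = \frac{7 P}{4} + \frac{7 m}{4}$ ($B{\left(P,m \right)} = \frac{7 \left(P + m\right)}{4} = \frac{7 P}{4} + \frac{7 m}{4}$)
$143 B{\left(-23,W \right)} = 143 \left(\frac{7}{4} \left(-23\right) + \frac{7}{4} \left(- \frac{22}{5}\right)\right) = 143 \left(- \frac{161}{4} - \frac{77}{10}\right) = 143 \left(- \frac{959}{20}\right) = - \frac{137137}{20}$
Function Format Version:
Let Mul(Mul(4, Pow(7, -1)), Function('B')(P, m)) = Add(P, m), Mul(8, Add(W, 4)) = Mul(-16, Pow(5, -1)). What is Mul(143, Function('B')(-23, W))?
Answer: Rational(-137137, 20) ≈ -6856.9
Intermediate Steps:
W = Rational(-22, 5) (W = Add(-4, Mul(Rational(1, 8), Mul(-16, Pow(5, -1)))) = Add(-4, Mul(Rational(1, 8), Mul(-16, Rational(1, 5)))) = Add(-4, Mul(Rational(1, 8), Rational(-16, 5))) = Add(-4, Rational(-2, 5)) = Rational(-22, 5) ≈ -4.4000)
Function('B')(P, m) = Add(Mul(Rational(7, 4), P), Mul(Rational(7, 4), m)) (Function('B')(P, m) = Mul(Rational(7, 4), Add(P, m)) = Add(Mul(Rational(7, 4), P), Mul(Rational(7, 4), m)))
Mul(143, Function('B')(-23, W)) = Mul(143, Add(Mul(Rational(7, 4), -23), Mul(Rational(7, 4), Rational(-22, 5)))) = Mul(143, Add(Rational(-161, 4), Rational(-77, 10))) = Mul(143, Rational(-959, 20)) = Rational(-137137, 20)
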